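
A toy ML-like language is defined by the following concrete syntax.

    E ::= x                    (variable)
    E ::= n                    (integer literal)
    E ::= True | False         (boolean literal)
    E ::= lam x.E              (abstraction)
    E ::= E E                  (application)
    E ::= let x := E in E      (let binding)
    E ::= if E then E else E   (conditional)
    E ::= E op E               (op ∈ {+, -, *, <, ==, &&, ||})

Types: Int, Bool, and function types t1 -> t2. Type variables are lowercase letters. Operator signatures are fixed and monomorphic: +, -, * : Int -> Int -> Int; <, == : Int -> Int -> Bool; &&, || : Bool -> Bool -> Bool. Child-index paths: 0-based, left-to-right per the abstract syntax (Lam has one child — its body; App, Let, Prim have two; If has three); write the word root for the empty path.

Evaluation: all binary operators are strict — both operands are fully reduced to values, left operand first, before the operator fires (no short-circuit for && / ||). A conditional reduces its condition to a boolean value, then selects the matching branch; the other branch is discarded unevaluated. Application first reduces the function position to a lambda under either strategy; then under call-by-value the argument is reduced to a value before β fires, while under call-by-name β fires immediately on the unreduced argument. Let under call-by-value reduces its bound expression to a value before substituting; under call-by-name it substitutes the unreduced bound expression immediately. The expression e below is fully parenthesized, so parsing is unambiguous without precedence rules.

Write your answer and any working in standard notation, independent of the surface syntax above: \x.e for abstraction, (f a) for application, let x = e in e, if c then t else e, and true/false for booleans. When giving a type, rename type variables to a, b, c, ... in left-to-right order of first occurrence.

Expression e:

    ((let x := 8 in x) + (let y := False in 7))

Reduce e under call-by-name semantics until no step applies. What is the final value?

Working:
step 0: ((let x = 8 in x) + (let y = false in 7))
step 1: [let@0] (8 + (let y = false in 7))
step 2: [let@1] (8 + 7)
step 3: [delta@root] 15

Answer: 15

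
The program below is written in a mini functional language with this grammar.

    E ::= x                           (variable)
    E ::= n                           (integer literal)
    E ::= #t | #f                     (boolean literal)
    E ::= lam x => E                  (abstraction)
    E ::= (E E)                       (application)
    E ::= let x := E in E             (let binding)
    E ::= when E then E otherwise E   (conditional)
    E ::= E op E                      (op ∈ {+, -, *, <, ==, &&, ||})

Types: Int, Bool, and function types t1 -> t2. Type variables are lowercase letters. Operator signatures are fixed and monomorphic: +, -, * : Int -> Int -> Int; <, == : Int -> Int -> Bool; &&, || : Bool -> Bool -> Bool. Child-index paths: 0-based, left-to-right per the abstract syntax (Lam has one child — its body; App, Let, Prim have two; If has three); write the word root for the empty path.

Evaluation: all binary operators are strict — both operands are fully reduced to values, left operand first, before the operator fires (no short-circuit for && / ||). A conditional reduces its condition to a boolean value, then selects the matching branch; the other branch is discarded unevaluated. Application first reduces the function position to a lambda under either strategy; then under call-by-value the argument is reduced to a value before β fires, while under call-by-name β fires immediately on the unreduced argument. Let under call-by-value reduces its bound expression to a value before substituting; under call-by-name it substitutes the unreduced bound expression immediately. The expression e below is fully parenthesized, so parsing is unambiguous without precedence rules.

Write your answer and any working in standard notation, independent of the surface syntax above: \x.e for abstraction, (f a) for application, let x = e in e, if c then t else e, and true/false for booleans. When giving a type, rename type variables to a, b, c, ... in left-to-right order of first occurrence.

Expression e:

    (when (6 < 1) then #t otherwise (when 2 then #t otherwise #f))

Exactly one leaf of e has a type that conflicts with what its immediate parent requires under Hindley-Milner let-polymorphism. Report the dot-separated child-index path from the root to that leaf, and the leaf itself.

Answer: 2.0 : 2

Derivation:
  unify Int ~ Int
  unify Int ~ Int
  unify Bool ~ Bool
  unify Int ~ Bool
  FAIL: mismatch Int ~ Bool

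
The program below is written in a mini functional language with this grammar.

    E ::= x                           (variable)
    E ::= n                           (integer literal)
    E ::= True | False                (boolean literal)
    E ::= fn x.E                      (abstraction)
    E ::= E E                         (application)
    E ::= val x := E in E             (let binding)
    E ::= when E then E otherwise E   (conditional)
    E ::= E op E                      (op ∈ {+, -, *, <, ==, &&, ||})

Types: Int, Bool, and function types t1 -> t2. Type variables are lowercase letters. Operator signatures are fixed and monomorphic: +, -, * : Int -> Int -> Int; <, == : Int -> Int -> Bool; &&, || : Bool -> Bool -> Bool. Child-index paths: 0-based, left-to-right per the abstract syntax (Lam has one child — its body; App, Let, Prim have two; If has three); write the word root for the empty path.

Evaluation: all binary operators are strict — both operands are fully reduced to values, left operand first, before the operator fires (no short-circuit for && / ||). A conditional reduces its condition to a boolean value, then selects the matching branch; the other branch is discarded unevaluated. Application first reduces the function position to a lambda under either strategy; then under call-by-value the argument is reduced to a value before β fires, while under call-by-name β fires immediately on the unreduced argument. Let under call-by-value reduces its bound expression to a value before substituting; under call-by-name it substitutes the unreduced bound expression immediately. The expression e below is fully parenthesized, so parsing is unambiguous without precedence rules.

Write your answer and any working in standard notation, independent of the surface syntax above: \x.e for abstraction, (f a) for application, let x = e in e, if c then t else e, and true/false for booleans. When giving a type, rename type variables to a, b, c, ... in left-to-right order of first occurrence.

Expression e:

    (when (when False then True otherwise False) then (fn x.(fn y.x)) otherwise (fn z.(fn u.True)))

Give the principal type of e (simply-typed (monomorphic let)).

Working:
  unify Bool ~ Bool
  unify Bool ~ Bool
  unify Bool ~ Bool
x : a
\y._ : b -> a
\x._ : a -> b -> a
\u._ : d -> Bool
\z._ : c -> d -> Bool
  unify a -> b -> a ~ c -> d -> Bool
  unify a ~ c
  unify b -> c ~ d -> Bool
  unify b ~ d
  unify c ~ Bool

Answer: Bool -> a -> Bool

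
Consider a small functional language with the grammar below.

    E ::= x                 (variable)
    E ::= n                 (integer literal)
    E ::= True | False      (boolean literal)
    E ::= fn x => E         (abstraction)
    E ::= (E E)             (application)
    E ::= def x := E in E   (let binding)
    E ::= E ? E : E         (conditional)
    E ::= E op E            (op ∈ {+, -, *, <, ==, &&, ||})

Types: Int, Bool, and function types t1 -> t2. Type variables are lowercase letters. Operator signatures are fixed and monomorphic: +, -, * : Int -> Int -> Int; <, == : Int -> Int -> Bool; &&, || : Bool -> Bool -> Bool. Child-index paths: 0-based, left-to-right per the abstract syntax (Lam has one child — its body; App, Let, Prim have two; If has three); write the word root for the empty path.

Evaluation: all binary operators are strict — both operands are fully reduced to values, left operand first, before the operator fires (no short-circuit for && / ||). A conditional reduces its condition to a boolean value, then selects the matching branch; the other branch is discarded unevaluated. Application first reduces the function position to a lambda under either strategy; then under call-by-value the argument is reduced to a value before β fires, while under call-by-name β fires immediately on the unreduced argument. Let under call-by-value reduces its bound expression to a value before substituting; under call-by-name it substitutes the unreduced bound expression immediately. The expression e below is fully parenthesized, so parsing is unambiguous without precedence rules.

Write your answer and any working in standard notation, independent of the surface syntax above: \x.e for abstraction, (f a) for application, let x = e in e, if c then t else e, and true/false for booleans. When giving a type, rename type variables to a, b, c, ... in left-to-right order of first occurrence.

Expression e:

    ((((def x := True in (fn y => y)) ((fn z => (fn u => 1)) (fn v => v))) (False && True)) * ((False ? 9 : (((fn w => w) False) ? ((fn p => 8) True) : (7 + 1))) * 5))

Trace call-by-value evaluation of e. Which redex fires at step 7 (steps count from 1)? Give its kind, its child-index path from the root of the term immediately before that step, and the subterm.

Derivation:
step 0: ((((let x = true in (\y.y)) ((\z.(\u.1)) (\v.v))) (false && true)) * ((if false then 9 else (if ((\w.w) false) then ((\p.8) true) else (7 + 1))) * 5))
step 1: [let@0.0.0] ((((\y.y) ((\z.(\u.1)) (\v.v))) (false && true)) * ((if false then 9 else (if ((\w.w) false) then ((\p.8) true) else (7 + 1))) * 5))
step 2: [beta@0.0.1] ((((\y.y) (\u.1)) (false && true)) * ((if false then 9 else (if ((\w.w) false) then ((\p.8) true) else (7 + 1))) * 5))
step 3: [beta@0.0] (((\u.1) (false && true)) * ((if false then 9 else (if ((\w.w) false) then ((\p.8) true) else (7 + 1))) * 5))
step 4: [delta@0.1] (((\u.1) false) * ((if false then 9 else (if ((\w.w) false) then ((\p.8) true) else (7 + 1))) * 5))
step 5: [beta@0] (1 * ((if false then 9 else (if ((\w.w) false) then ((\p.8) true) else (7 + 1))) * 5))
step 6: [if@1.0] (1 * ((if ((\w.w) false) then ((\p.8) true) else (7 + 1)) * 5))
step 7: [beta@1.0.0] (1 * ((if false then ((\p.8) true) else (7 + 1)) * 5))

Answer: beta at 1.0.0 : ((\w.w) false)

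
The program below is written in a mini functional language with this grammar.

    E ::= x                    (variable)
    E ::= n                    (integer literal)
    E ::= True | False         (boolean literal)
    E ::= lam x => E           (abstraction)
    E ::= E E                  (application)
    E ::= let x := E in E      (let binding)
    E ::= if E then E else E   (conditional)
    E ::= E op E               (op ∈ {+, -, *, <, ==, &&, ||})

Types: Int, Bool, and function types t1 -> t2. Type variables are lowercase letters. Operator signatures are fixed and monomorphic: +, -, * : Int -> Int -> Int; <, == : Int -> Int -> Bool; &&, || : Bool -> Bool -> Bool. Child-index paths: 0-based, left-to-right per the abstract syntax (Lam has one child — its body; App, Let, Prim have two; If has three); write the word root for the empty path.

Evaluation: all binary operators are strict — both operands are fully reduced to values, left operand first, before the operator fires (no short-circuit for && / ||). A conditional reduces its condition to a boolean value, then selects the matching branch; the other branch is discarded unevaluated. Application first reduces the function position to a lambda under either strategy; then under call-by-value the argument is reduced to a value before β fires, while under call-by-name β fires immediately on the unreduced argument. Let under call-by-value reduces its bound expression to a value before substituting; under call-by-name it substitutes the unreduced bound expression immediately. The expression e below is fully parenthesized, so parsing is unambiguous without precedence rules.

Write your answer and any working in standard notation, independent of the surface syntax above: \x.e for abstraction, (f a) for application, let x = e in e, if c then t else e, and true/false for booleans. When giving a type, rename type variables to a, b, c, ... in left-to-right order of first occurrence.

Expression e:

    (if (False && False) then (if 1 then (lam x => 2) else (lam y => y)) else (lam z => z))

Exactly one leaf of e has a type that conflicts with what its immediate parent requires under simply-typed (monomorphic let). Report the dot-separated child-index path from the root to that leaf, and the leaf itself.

Answer: 1.0 : 1

Trace:
  unify Bool ~ Bool
  unify Bool ~ Bool
  unify Bool ~ Bool
  unify Int ~ Bool
  FAIL: mismatch Int ~ Bool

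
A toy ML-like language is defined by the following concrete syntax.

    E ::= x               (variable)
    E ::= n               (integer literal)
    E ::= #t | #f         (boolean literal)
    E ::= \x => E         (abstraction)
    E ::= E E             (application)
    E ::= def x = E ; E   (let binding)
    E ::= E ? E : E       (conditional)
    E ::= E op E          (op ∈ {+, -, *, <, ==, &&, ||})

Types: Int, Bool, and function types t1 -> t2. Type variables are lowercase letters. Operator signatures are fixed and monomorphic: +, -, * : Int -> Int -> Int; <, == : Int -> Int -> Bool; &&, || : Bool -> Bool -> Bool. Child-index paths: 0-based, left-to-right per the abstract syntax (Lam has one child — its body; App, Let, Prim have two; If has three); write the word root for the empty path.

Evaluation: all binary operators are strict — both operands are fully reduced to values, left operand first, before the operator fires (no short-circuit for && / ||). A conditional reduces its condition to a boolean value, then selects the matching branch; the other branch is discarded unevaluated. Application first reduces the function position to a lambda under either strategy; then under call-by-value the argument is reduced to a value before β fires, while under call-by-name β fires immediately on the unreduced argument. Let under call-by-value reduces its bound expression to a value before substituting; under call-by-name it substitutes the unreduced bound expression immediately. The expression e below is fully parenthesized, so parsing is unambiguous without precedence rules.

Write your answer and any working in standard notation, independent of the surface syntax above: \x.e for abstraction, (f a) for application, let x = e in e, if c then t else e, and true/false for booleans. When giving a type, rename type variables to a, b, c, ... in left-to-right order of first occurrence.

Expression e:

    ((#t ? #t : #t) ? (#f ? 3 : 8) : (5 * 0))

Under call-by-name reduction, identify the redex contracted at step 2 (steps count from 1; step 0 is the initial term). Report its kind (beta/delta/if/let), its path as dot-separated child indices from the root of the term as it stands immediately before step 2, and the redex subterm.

Working:
step 0: (if (if true then true else true) then (if false then 3 else 8) else (5 * 0))
step 1: [if@0] (if true then (if false then 3 else 8) else (5 * 0))
step 2: [if@root] (if false then 3 else 8)

Answer: if at root : (if true then (if false then 3 else 8) else (5 * 0))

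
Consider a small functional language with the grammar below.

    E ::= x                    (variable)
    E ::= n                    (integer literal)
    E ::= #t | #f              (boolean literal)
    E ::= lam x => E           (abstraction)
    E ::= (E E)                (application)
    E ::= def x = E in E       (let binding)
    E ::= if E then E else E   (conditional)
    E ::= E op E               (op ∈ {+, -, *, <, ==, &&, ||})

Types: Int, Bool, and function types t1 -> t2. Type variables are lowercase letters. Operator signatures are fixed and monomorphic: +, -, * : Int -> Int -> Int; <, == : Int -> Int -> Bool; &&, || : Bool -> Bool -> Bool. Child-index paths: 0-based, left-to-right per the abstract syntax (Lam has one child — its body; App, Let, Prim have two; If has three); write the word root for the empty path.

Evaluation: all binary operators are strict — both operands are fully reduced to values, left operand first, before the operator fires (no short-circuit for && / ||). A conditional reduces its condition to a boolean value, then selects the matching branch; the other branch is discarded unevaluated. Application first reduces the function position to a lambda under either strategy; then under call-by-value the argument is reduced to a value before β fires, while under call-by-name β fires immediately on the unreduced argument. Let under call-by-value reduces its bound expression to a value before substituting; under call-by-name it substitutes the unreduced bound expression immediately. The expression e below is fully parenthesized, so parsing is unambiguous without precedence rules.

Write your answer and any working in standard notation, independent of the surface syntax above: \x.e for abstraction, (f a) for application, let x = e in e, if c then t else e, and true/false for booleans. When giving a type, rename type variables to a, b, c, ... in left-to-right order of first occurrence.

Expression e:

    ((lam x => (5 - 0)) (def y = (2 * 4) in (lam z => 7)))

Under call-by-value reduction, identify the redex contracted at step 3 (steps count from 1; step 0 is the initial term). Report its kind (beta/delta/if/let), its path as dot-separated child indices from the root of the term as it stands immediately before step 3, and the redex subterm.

Answer: beta at root : ((\x.(5 - 0)) (\z.7))

Working:
step 0: ((\x.(5 - 0)) (let y = (2 * 4) in (\z.7)))
step 1: [delta@1.0] ((\x.(5 - 0)) (let y = 8 in (\z.7)))
step 2: [let@1] ((\x.(5 - 0)) (\z.7))
step 3: [beta@root] (5 - 0)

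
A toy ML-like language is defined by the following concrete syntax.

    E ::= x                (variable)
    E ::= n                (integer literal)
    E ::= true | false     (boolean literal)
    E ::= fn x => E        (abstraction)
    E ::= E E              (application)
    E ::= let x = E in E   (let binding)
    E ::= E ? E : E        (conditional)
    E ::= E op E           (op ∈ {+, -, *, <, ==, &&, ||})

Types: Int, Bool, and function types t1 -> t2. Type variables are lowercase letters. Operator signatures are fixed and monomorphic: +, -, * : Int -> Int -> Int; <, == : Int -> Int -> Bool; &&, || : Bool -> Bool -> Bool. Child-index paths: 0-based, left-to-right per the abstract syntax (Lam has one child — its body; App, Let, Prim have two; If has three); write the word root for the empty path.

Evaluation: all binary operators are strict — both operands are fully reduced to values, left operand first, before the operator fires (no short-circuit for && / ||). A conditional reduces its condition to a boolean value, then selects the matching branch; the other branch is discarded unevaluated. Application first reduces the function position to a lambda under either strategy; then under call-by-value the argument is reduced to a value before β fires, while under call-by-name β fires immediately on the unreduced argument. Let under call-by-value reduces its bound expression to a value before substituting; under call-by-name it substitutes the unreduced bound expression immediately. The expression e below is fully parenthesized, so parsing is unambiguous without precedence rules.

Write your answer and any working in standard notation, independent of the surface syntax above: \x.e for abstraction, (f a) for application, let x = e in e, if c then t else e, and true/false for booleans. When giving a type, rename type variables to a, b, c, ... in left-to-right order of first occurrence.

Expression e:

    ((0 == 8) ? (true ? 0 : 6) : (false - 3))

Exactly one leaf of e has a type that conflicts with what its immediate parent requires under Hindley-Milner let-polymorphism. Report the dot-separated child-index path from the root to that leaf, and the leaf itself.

Derivation:
  unify Int ~ Int
  unify Int ~ Int
  unify Bool ~ Bool
  unify Bool ~ Bool
  unify Int ~ Int
  unify Bool ~ Int
  FAIL: mismatch Bool ~ Int

Answer: 2.0 : false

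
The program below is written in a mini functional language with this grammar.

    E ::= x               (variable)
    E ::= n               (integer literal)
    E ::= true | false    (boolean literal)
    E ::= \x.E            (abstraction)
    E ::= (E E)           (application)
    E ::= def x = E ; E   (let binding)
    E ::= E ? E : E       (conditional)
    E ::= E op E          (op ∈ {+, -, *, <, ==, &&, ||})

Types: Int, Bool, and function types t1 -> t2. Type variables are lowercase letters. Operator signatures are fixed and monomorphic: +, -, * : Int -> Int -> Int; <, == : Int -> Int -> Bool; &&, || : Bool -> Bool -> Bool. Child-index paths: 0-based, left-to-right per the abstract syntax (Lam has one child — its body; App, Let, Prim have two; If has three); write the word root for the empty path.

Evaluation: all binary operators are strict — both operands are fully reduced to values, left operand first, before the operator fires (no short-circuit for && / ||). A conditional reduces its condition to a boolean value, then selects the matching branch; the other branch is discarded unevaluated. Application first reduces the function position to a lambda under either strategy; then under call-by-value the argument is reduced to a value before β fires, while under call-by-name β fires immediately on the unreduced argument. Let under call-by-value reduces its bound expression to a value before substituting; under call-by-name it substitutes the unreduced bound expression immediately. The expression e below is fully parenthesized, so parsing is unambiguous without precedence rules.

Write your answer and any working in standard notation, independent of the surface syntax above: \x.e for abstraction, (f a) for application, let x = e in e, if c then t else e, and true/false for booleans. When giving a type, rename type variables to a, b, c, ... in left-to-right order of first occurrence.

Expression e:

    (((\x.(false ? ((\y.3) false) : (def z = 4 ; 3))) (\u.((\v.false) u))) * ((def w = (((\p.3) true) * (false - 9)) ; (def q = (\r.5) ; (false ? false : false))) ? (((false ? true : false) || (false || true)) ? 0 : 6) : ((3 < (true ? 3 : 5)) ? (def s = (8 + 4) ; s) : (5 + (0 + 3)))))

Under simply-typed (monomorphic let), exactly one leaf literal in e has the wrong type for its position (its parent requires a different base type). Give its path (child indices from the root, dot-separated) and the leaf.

Answer: 1.0.0.1.0 : false

Trace:
  unify Bool ~ Bool
\y._ : b -> Int
  unify b -> Int ~ Bool -> c
  unify b ~ Bool
  unify Int ~ c
_ _ : Int
let z : Int
  unify Int ~ Int
\x._ : a -> Int
\v._ : e -> Bool
u : d
  unify e -> Bool ~ d -> f
  unify e ~ d
  unify Bool ~ f
_ _ : Bool
\u._ : d -> Bool
  unify a -> Int ~ (d -> Bool) -> g
  unify a ~ d -> Bool
  unify Int ~ g
_ _ : Int
  unify Int ~ Int
\p._ : h -> Int
  unify h -> Int ~ Bool -> i
  unify h ~ Bool
  unify Int ~ i
_ _ : Int
  unify Int ~ Int
  unify Bool ~ Int
  FAIL: mismatch Bool ~ Int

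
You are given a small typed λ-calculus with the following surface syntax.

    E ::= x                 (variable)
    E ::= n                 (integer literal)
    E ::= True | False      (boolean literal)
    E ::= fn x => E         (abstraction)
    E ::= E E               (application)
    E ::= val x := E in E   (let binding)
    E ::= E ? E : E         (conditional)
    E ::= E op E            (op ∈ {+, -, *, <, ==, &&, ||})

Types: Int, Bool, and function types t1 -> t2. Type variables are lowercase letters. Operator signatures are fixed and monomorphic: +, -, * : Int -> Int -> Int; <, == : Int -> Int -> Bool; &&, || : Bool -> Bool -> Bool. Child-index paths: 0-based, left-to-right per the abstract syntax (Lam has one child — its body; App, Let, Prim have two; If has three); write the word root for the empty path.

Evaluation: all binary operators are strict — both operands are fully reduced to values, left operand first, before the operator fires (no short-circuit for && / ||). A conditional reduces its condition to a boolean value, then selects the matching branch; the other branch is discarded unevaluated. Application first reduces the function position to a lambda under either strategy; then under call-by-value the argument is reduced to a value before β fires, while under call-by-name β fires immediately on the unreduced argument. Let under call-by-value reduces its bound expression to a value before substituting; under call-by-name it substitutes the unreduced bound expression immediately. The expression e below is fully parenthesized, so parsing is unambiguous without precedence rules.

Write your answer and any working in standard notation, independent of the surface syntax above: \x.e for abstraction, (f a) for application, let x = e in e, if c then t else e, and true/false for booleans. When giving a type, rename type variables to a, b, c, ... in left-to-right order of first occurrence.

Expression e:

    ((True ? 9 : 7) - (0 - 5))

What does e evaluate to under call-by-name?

Working:
step 0: ((if true then 9 else 7) - (0 - 5))
step 1: [if@0] (9 - (0 - 5))
step 2: [delta@1] (9 - -5)
step 3: [delta@root] 14

Answer: 14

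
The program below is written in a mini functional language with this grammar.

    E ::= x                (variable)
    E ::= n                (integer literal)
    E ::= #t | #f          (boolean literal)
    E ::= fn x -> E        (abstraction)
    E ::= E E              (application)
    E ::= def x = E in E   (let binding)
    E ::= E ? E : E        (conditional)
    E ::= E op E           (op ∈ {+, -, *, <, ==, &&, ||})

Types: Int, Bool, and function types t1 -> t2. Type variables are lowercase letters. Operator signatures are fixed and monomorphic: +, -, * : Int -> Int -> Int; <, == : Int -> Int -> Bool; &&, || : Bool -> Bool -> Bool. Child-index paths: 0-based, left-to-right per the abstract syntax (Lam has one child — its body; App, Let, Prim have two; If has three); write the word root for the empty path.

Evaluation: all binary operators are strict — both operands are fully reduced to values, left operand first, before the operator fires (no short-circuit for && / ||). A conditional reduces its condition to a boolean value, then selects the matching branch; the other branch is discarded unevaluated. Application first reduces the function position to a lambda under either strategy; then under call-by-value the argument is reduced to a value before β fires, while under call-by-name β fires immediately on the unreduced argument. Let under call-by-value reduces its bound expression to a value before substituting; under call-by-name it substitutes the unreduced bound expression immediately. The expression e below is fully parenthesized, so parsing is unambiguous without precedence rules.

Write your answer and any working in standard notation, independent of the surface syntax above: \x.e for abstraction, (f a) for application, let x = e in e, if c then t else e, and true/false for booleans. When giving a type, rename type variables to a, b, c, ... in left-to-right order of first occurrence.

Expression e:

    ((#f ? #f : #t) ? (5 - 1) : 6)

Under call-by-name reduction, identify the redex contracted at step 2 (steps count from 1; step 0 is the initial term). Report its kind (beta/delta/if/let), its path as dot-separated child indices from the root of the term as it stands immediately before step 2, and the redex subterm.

Trace:
step 0: (if (if false then false else true) then (5 - 1) else 6)
step 1: [if@0] (if true then (5 - 1) else 6)
step 2: [if@root] (5 - 1)

Answer: if at root : (if true then (5 - 1) else 6)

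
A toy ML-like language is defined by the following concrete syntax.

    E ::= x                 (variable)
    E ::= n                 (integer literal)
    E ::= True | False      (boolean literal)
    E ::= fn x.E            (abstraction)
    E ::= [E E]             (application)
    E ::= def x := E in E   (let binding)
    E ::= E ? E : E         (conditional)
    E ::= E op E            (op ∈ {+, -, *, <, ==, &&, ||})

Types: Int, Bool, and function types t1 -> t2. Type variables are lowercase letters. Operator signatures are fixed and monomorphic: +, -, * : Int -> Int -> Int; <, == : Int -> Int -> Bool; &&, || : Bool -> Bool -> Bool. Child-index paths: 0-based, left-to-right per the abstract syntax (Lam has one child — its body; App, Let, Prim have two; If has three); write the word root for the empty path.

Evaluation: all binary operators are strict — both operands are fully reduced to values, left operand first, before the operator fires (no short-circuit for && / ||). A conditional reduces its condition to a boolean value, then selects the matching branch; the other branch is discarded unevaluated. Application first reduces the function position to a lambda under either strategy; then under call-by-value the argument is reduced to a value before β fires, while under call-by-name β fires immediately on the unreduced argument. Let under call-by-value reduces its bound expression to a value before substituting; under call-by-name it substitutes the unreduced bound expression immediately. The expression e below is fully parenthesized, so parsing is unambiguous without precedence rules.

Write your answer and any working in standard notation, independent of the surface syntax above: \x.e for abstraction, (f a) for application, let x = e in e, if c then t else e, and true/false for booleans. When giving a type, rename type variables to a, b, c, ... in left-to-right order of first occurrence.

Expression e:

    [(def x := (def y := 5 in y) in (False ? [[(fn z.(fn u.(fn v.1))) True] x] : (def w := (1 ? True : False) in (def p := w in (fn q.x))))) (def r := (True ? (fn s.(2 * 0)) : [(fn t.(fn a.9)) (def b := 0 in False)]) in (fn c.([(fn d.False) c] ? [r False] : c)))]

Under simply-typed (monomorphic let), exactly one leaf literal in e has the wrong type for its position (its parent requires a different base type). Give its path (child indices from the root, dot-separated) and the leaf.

Working:
let y : Int
y : Int
let x : Int
  unify Bool ~ Bool
\v._ : c -> Int
\u._ : b -> c -> Int
\z._ : a -> b -> c -> Int
  unify a -> b -> c -> Int ~ Bool -> d
  unify a ~ Bool
  unify b -> c -> Int ~ d
_ _ : b -> c -> Int
x : Int
  unify b -> c -> Int ~ Int -> e
  unify b ~ Int
  unify c -> Int ~ e
_ _ : c -> Int
  unify Int ~ Bool
  FAIL: mismatch Int ~ Bool

Answer: 0.1.2.0.0 : 1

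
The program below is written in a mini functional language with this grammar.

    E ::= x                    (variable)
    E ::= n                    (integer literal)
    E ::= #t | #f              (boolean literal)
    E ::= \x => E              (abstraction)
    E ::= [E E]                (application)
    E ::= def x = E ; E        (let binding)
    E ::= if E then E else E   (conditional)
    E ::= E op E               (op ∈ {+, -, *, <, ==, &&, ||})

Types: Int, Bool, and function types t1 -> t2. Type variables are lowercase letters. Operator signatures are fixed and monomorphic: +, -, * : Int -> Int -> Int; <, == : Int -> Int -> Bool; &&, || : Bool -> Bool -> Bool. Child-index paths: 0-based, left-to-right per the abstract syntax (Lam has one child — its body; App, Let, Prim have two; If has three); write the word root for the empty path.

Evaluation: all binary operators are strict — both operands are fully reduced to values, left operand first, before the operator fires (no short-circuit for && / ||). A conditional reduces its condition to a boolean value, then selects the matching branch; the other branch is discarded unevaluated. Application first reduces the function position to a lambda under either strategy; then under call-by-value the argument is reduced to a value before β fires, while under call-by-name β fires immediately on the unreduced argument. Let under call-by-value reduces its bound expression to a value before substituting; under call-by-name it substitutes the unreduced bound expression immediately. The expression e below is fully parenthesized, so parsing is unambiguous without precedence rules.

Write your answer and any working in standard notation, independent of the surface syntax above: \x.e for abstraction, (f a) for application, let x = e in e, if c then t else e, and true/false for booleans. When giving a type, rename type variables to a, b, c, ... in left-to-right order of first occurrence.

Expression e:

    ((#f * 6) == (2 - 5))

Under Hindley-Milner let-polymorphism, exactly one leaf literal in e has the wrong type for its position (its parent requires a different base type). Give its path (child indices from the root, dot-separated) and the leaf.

Working:
  unify Bool ~ Int
  FAIL: mismatch Bool ~ Int

Answer: 0.0 : false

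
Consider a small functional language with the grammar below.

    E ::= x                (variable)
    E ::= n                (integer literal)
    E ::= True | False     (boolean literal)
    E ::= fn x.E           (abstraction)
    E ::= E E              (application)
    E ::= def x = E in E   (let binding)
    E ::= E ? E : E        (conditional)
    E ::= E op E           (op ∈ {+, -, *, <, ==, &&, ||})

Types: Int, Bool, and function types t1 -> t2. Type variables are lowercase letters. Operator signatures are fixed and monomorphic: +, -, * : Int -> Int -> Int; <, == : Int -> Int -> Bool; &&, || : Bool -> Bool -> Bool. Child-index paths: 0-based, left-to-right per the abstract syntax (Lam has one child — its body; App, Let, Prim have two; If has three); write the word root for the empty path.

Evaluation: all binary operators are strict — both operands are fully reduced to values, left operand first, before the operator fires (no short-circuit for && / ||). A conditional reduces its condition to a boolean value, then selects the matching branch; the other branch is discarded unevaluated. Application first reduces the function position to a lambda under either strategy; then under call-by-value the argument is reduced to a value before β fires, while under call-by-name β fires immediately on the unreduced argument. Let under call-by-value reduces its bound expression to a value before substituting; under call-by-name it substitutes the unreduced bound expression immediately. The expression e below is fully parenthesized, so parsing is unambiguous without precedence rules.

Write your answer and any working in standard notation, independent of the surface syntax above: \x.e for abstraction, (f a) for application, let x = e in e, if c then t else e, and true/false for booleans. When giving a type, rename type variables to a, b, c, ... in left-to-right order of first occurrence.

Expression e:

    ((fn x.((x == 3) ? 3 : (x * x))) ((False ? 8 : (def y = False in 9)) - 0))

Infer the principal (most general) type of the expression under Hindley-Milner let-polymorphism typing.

Answer: Int

Trace:
x : a
  unify a ~ Int
  unify Int ~ Int
  unify Bool ~ Bool
x : Int
  unify Int ~ Int
x : Int
  unify Int ~ Int
  unify Int ~ Int
\x._ : Int -> Int
  unify Bool ~ Bool
let y : Bool
  unify Int ~ Int
  unify Int ~ Int
  unify Int ~ Int
  unify Int -> Int ~ Int -> b
  unify Int ~ Int
  unify Int ~ b
_ _ : Int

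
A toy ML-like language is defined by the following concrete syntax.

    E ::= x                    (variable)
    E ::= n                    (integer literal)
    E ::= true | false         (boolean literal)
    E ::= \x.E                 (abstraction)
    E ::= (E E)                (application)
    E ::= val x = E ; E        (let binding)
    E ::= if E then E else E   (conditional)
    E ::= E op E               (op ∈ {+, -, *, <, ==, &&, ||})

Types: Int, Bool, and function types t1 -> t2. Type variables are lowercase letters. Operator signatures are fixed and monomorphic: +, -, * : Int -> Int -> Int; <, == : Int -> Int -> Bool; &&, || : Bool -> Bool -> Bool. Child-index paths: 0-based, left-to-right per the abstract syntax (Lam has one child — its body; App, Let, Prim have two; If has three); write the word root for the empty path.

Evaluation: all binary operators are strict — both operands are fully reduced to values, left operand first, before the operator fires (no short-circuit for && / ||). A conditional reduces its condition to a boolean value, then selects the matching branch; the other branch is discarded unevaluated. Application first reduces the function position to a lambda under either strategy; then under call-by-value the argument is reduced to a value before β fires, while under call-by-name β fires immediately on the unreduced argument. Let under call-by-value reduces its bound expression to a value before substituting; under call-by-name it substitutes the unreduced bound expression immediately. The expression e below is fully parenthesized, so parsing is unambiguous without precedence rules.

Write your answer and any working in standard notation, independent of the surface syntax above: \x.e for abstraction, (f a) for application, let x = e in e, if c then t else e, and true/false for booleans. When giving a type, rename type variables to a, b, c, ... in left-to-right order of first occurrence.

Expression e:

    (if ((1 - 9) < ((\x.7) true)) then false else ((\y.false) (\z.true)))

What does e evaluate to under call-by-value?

Working:
step 0: (if ((1 - 9) < ((\x.7) true)) then false else ((\y.false) (\z.true)))
step 1: [delta@0.0] (if (-8 < ((\x.7) true)) then false else ((\y.false) (\z.true)))
step 2: [beta@0.1] (if (-8 < 7) then false else ((\y.false) (\z.true)))
step 3: [delta@0] (if true then false else ((\y.false) (\z.true)))
step 4: [if@root] false

Answer: false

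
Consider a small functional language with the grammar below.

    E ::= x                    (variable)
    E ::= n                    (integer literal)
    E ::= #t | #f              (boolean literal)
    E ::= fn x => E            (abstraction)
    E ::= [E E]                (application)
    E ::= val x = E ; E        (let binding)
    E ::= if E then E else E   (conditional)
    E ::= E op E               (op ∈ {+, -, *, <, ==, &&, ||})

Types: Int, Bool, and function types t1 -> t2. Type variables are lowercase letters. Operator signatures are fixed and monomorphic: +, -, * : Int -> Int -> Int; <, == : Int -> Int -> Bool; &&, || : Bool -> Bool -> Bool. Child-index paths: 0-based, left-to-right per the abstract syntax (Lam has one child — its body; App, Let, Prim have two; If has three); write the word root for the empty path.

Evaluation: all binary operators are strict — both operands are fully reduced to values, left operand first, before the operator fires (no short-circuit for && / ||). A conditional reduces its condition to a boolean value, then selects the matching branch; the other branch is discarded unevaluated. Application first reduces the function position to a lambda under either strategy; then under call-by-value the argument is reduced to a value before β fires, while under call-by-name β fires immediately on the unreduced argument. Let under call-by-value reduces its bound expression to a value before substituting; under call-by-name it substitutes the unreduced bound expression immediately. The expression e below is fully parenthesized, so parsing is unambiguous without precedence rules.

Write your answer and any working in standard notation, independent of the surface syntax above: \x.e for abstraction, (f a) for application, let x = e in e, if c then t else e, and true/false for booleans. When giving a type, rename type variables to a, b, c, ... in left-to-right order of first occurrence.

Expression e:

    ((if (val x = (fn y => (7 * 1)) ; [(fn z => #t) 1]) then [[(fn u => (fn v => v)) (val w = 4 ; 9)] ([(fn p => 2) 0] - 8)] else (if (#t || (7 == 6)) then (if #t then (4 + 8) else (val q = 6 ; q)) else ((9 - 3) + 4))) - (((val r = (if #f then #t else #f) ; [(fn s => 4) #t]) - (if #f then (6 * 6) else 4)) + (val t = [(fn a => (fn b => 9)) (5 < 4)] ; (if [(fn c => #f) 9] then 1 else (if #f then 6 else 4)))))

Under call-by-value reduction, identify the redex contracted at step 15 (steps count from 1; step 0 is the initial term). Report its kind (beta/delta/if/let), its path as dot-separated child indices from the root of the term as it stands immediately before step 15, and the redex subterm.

Answer: beta at 1.1.0 : ((\a.(\b.9)) false)

Derivation:
step 0: ((if (let x = (\y.(7 * 1)) in ((\z.true) 1)) then (((\u.(\v.v)) (let w = 4 in 9)) (((\p.2) 0) - 8)) else (if (true || (7 == 6)) then (if true then (4 + 8) else (let q = 6 in q)) else ((9 - 3) + 4))) - (((let r = (if false then true else false) in ((\s.4) true)) - (if false then (6 * 6) else 4)) + (let t = ((\a.(\b.9)) (5 < 4)) in (if ((\c.false) 9) then 1 else (if false then 6 else 4)))))
step 1: [let@0.0] ((if ((\z.true) 1) then (((\u.(\v.v)) (let w = 4 in 9)) (((\p.2) 0) - 8)) else (if (true || (7 == 6)) then (if true then (4 + 8) else (let q = 6 in q)) else ((9 - 3) + 4))) - (((let r = (if false then true else false) in ((\s.4) true)) - (if false then (6 * 6) else 4)) + (let t = ((\a.(\b.9)) (5 < 4)) in (if ((\c.false) 9) then 1 else (if false then 6 else 4)))))
step 2: [beta@0.0] ((if true then (((\u.(\v.v)) (let w = 4 in 9)) (((\p.2) 0) - 8)) else (if (true || (7 == 6)) then (if true then (4 + 8) else (let q = 6 in q)) else ((9 - 3) + 4))) - (((let r = (if false then true else false) in ((\s.4) true)) - (if false then (6 * 6) else 4)) + (let t = ((\a.(\b.9)) (5 < 4)) in (if ((\c.false) 9) then 1 else (if false then 6 else 4)))))
step 3: [if@0] ((((\u.(\v.v)) (let w = 4 in 9)) (((\p.2) 0) - 8)) - (((let r = (if false then true else false) in ((\s.4) true)) - (if false then (6 * 6) else 4)) + (let t = ((\a.(\b.9)) (5 < 4)) in (if ((\c.false) 9) then 1 else (if false then 6 else 4)))))
step 4: [let@0.0.1] ((((\u.(\v.v)) 9) (((\p.2) 0) - 8)) - (((let r = (if false then true else false) in ((\s.4) true)) - (if false then (6 * 6) else 4)) + (let t = ((\a.(\b.9)) (5 < 4)) in (if ((\c.false) 9) then 1 else (if false then 6 else 4)))))
step 5: [beta@0.0] (((\v.v) (((\p.2) 0) - 8)) - (((let r = (if false then true else false) in ((\s.4) true)) - (if false then (6 * 6) else 4)) + (let t = ((\a.(\b.9)) (5 < 4)) in (if ((\c.false) 9) then 1 else (if false then 6 else 4)))))
step 6: [beta@0.1.0] (((\v.v) (2 - 8)) - (((let r = (if false then true else false) in ((\s.4) true)) - (if false then (6 * 6) else 4)) + (let t = ((\a.(\b.9)) (5 < 4)) in (if ((\c.false) 9) then 1 else (if false then 6 else 4)))))
step 7: [delta@0.1] (((\v.v) -6) - (((let r = (if false then true else false) in ((\s.4) true)) - (if false then (6 * 6) else 4)) + (let t = ((\a.(\b.9)) (5 < 4)) in (if ((\c.false) 9) then 1 else (if false then 6 else 4)))))
step 8: [beta@0] (-6 - (((let r = (if false then true else false) in ((\s.4) true)) - (if false then (6 * 6) else 4)) + (let t = ((\a.(\b.9)) (5 < 4)) in (if ((\c.false) 9) then 1 else (if false then 6 else 4)))))
step 9: [if@1.0.0.0] (-6 - (((let r = false in ((\s.4) true)) - (if false then (6 * 6) else 4)) + (let t = ((\a.(\b.9)) (5 < 4)) in (if ((\c.false) 9) then 1 else (if false then 6 else 4)))))
step 10: [let@1.0.0] (-6 - ((((\s.4) true) - (if false then (6 * 6) else 4)) + (let t = ((\a.(\b.9)) (5 < 4)) in (if ((\c.false) 9) then 1 else (if false then 6 else 4)))))
step 11: [beta@1.0.0] (-6 - ((4 - (if false then (6 * 6) else 4)) + (let t = ((\a.(\b.9)) (5 < 4)) in (if ((\c.false) 9) then 1 else (if false then 6 else 4)))))
step 12: [if@1.0.1] (-6 - ((4 - 4) + (let t = ((\a.(\b.9)) (5 < 4)) in (if ((\c.false) 9) then 1 else (if false then 6 else 4)))))
step 13: [delta@1.0] (-6 - (0 + (let t = ((\a.(\b.9)) (5 < 4)) in (if ((\c.false) 9) then 1 else (if false then 6 else 4)))))
step 14: [delta@1.1.0.1] (-6 - (0 + (let t = ((\a.(\b.9)) false) in (if ((\c.false) 9) then 1 else (if false then 6 else 4)))))
step 15: [beta@1.1.0] (-6 - (0 + (let t = (\b.9) in (if ((\c.false) 9) then 1 else (if false then 6 else 4)))))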